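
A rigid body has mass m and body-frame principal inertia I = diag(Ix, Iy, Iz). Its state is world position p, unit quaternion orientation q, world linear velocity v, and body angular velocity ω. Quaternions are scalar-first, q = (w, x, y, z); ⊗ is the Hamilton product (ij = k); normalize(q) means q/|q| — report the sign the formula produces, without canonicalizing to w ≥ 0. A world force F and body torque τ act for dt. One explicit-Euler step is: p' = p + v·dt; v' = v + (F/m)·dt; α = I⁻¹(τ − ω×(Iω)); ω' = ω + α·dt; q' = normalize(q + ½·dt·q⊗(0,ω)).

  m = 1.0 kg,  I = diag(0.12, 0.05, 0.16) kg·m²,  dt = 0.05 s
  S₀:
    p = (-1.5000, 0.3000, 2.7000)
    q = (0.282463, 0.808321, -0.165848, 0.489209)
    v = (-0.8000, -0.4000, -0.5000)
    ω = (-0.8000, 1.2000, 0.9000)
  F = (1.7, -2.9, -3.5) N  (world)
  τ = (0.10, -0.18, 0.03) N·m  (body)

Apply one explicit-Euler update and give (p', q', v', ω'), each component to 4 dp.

ω×(Iω) gyroscopic = (0.1188, 0.0288, 0.0672)
(τ − ω×Iω)/I = (-0.1567, -4.1760, -0.2325)
new body rate ω' = (-0.8078, 0.9912, 0.8884)
2q̇ = q⊗(0,ω) = (0.4053863, -0.9622844, -0.7799005, 1.0915235)
updated quaternion q' = (0.2923, 0.7836, -0.1852, 0.5160)
p + v·dt = (-1.5400, 0.2800, 2.6750)
new velocity v' = (-0.7150, -0.5450, -0.6750)

p' = (-1.5400, 0.2800, 2.6750)
q' = (0.2923, 0.7836, -0.1852, 0.5160)
v' = (-0.7150, -0.5450, -0.6750)
ω' = (-0.8078, 0.9912, 0.8884)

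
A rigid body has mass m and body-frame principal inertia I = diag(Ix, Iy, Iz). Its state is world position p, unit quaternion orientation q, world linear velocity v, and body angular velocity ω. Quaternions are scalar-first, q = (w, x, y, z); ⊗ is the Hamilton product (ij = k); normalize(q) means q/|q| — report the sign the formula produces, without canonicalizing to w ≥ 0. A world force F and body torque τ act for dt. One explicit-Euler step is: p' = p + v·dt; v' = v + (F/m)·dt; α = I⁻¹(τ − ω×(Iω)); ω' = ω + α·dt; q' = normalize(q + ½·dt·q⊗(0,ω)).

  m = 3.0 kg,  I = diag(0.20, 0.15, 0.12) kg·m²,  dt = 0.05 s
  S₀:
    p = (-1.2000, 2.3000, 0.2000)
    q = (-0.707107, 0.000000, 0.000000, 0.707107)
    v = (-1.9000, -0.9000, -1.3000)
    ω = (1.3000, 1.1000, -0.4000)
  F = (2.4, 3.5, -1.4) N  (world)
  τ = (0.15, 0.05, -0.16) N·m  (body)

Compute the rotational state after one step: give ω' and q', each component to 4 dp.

ω' = (1.3342, 1.1305, -0.4369)
q' = (-0.6994, -0.0424, 0.0035, 0.7135)

α = I⁻¹(τ − ω×Iω) = (0.6840, 0.6107, -0.7375)
new body rate ω' = (1.3342, 1.1305, -0.4369)
q⊗(0,ω) = (0.2828428, -1.6970568, 0.1414214, 0.2828428)
updated quaternion q' = (-0.6994, -0.0424, 0.0035, 0.7135)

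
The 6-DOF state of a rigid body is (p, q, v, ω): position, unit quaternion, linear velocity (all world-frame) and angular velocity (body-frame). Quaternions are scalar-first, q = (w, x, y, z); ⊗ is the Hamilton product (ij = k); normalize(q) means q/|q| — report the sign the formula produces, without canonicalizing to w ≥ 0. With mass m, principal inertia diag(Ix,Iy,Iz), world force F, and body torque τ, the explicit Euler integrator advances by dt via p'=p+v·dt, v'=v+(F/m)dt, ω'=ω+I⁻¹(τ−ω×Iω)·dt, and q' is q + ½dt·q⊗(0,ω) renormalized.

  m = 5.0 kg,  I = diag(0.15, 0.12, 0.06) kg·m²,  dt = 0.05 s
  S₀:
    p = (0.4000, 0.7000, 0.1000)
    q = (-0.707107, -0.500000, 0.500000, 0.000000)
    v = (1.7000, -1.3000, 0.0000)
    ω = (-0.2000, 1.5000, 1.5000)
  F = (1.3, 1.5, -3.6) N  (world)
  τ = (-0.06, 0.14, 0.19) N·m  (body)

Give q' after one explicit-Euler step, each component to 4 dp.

q' = (-0.7273, -0.4770, 0.4915, -0.0427)

Hamilton product q⊗(0,ω) = (-0.8500000, 0.8914214, -0.3106605, -1.7106605)
updated quaternion q' = (-0.7273, -0.4770, 0.4915, -0.0427)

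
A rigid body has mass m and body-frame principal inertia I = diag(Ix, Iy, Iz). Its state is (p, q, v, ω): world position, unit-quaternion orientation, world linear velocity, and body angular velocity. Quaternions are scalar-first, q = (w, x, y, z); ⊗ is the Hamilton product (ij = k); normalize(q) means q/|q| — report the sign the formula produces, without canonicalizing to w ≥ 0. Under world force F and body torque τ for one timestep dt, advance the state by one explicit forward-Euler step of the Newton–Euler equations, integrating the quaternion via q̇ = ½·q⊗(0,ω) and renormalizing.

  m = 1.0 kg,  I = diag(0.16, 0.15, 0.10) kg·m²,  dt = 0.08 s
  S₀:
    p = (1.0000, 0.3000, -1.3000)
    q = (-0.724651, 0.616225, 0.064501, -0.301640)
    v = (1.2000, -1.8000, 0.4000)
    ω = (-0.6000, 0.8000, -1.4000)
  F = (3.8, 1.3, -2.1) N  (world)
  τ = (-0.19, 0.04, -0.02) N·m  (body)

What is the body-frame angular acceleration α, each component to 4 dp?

ω×(Iω) gyroscopic = (0.0560, 0.0504, 0.0048)
α = I⁻¹(τ − ω×Iω) = (-1.5375, -0.0693, -0.2480)

α = (-1.5375, -0.0693, -0.2480)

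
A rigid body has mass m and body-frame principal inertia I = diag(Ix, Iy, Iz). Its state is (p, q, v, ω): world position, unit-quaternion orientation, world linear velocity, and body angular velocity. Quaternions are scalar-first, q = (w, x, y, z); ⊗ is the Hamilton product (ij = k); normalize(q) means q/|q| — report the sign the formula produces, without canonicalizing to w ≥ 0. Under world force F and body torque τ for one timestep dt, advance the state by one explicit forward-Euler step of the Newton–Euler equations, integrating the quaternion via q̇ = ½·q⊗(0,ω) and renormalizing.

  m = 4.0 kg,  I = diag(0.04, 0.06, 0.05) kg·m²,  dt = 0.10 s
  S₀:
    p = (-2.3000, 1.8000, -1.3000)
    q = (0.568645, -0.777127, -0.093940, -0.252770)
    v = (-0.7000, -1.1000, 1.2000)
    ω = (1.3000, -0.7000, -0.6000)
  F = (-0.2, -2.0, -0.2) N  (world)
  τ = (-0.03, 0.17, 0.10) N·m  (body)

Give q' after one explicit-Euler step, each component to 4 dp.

Hamilton product q⊗(0,ω) = (0.7928451, 0.6186635, -1.1929287, 0.3249239)
updated quaternion q' = (0.6064, -0.7438, -0.1531, -0.2358)

q' = (0.6064, -0.7438, -0.1531, -0.2358)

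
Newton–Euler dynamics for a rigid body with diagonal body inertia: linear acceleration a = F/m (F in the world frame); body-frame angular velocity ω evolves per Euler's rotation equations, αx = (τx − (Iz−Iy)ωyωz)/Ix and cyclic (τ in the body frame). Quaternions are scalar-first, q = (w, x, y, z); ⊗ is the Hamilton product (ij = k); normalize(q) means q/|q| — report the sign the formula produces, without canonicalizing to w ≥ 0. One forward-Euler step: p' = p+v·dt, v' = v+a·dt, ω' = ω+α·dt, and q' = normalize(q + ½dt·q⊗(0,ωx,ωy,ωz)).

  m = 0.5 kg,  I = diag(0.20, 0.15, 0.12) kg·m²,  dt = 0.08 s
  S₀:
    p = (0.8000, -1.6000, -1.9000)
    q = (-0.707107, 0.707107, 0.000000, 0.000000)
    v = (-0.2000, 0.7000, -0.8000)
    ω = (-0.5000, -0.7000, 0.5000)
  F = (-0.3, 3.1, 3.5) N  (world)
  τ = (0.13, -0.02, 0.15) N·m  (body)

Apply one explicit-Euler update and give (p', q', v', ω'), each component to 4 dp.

p' = (0.7840, -1.5440, -1.9640)
q' = (-0.6924, 0.7207, 0.0057, -0.0339)
v' = (-0.2480, 1.1960, -0.2400)
ω' = (-0.4522, -0.7000, 0.6117)

new position p' = (0.7840, -1.5440, -1.9640)
v' = v + a·dt = (-0.2480, 1.1960, -0.2400)
precession coupling ω×(Iω) = (0.0105, -0.0200, -0.0175)
angular accel α = (0.5975, 0.0000, 1.3958)
ω' = ω + α·dt = (-0.4522, -0.7000, 0.6117)
2q̇ = q⊗(0,ω) = (0.3535535, 0.3535535, 0.1414214, -0.8485284)
q' = normalize(q + ½dt·q⊗(0,ω)) = (-0.6924, 0.7207, 0.0057, -0.0339)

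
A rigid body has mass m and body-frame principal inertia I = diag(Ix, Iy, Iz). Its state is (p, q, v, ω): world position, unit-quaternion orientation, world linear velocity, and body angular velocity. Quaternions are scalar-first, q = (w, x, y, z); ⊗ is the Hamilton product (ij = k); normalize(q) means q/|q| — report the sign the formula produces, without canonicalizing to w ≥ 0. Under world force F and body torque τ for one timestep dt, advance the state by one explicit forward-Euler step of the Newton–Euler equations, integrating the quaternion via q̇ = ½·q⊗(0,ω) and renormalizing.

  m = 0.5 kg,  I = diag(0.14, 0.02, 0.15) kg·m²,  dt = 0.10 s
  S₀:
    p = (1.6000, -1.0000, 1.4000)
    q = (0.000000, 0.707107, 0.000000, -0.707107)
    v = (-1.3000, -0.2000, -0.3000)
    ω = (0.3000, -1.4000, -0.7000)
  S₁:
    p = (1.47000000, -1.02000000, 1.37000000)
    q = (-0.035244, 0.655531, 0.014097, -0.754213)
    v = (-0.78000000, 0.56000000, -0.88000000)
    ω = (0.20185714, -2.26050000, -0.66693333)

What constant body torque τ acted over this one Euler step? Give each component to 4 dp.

rate change Δω = (-0.09814286, -0.86050000, 0.03306667)
I·α + gyro = (-0.0100, -0.1700, 0.1000)

τ = (-0.0100, -0.1700, 0.1000)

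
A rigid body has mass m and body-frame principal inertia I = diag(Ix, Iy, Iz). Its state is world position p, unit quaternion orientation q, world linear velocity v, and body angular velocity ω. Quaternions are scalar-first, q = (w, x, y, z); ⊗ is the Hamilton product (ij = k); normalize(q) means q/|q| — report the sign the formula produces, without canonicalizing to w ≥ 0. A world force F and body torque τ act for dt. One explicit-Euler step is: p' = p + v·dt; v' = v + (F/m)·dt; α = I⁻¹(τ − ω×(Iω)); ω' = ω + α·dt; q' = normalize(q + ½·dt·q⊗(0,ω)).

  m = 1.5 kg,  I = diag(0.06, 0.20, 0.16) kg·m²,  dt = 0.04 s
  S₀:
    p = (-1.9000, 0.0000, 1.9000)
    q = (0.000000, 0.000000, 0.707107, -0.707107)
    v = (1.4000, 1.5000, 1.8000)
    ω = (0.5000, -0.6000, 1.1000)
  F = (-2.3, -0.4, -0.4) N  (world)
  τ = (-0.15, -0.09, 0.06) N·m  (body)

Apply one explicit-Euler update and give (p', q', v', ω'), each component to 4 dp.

p' = (-1.8440, 0.0600, 1.9720)
q' = (0.0240, 0.0071, 0.6998, -0.7139)
v' = (1.3387, 1.4893, 1.7893)
ω' = (0.3824, -0.6070, 1.1255)

α = I⁻¹(τ − ω×Iω) = (-2.9400, -0.1750, 0.6375)
new body rate ω' = (0.3824, -0.6070, 1.1255)
q⊗(0,ω) = (1.2020819, 0.3535535, -0.3535535, -0.3535535)
updated quaternion q' = (0.0240, 0.0071, 0.6998, -0.7139)
a = F/m = (-1.5333, -0.2667, -0.2667)
new position p' = (-1.8440, 0.0600, 1.9720)
v' = v + a·dt = (1.3387, 1.4893, 1.7893)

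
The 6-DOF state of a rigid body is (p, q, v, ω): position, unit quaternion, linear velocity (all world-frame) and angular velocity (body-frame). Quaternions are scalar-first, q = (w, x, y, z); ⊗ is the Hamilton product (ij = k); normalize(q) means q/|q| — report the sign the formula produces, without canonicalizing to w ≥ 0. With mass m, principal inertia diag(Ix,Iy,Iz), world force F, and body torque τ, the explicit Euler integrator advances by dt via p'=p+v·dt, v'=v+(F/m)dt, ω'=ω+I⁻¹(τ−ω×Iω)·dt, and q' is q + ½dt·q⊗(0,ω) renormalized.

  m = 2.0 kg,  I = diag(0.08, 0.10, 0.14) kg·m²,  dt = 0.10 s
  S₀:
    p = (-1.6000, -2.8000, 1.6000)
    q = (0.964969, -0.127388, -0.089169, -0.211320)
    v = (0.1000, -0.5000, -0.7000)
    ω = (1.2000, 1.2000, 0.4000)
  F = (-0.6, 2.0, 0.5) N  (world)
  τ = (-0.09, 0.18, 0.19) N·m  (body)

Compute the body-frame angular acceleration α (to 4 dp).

precession coupling ω×(Iω) = (0.0192, -0.0288, 0.0288)
(τ − ω×Iω)/I = (-1.3650, 2.0880, 1.1514)

α = (-1.3650, 2.0880, 1.1514)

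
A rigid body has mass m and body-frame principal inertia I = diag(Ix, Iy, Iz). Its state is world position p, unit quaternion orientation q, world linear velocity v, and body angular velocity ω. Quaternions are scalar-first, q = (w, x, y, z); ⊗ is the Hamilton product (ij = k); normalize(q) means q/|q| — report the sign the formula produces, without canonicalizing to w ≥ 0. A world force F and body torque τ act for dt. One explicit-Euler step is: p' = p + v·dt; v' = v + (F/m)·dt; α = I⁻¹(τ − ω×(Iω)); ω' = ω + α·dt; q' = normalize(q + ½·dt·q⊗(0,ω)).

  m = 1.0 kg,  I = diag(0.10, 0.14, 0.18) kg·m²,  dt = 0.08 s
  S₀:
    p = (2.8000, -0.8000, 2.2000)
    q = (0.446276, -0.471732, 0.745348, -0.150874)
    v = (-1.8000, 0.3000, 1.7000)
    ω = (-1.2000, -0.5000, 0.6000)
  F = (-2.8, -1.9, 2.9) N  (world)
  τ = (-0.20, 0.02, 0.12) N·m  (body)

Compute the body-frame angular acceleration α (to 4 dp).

ω×(Iω) gyroscopic = (-0.0120, 0.0576, 0.0240)
angular accel α = (-1.8800, -0.2686, 0.5333)

α = (-1.8800, -0.2686, 0.5333)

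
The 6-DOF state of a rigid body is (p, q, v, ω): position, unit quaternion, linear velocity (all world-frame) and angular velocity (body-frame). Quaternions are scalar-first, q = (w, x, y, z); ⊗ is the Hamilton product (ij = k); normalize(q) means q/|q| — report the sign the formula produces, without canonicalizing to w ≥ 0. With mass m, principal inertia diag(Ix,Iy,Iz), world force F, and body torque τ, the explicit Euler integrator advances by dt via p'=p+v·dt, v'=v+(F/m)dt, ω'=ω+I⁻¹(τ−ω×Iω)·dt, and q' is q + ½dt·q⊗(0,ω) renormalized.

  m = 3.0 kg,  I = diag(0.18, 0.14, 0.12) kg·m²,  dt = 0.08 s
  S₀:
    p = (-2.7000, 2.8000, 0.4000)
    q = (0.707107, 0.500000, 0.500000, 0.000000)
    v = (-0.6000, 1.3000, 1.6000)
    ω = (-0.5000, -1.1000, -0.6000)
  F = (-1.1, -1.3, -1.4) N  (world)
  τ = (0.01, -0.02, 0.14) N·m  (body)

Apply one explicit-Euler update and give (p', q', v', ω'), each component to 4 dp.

p' = (-2.7480, 2.9040, 0.5280)
q' = (0.7380, 0.4732, 0.4802, -0.0289)
v' = (-0.6293, 1.2653, 1.5627)
ω' = (-0.4897, -1.1217, -0.4920)

a = F/m = (-0.3667, -0.4333, -0.4667)
p + v·dt = (-2.7480, 2.9040, 0.5280)
v' = v + a·dt = (-0.6293, 1.2653, 1.5627)
ω×(Iω) gyroscopic = (-0.0132, 0.0180, -0.0220)
angular accel α = (0.1289, -0.2714, 1.3500)
new body rate ω' = (-0.4897, -1.1217, -0.4920)
Hamilton product q⊗(0,ω) = (0.8000000, -0.6535535, -0.4778177, -0.7242642)
q' = normalize(q + ½dt·q⊗(0,ω)) = (0.7380, 0.4732, 0.4802, -0.0289)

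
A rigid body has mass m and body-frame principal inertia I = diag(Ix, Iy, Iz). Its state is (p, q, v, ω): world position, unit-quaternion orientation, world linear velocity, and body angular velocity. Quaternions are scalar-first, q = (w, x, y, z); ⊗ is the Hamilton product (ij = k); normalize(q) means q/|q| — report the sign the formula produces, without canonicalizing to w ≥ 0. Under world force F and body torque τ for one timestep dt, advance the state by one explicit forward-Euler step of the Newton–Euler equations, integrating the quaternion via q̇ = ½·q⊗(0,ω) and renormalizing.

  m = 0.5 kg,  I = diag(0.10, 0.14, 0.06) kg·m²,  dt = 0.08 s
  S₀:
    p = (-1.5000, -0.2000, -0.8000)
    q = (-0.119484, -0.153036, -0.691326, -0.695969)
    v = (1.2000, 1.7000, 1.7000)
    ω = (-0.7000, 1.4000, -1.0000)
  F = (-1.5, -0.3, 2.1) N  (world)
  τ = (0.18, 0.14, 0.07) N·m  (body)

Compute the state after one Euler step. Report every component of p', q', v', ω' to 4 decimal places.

a = (-3.0000, -0.6000, 4.2000)
p + v·dt = (-1.4040, -0.0640, -0.6640)
v + (F/m)dt = (0.9600, 1.6520, 2.0360)
(τ − ω×Iω)/I = (0.6800, 0.8000, 1.8200)
ω' = ω + α·dt = (-0.6456, 1.4640, -0.8544)
2q̇ = q⊗(0,ω) = (0.1647622, 1.7493214, 0.1668647, -0.5786946)
updated quaternion q' = (-0.1126, -0.0828, -0.6828, -0.7171)

p' = (-1.4040, -0.0640, -0.6640)
q' = (-0.1126, -0.0828, -0.6828, -0.7171)
v' = (0.9600, 1.6520, 2.0360)
ω' = (-0.6456, 1.4640, -0.8544)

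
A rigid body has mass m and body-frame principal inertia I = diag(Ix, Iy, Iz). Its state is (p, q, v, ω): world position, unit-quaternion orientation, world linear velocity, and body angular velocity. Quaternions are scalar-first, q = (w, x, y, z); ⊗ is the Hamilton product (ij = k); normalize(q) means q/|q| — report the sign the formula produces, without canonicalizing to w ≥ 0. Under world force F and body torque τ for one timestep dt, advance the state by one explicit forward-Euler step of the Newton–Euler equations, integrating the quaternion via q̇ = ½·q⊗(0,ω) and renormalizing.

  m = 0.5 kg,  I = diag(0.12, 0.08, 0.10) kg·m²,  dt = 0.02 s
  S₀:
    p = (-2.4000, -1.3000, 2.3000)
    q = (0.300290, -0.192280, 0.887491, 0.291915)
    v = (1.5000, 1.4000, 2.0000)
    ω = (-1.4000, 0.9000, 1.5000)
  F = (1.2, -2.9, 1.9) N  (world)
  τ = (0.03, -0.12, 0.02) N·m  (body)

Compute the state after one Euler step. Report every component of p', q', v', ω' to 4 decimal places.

p' = (-2.3700, -1.2720, 2.3400)
q' = (0.2852, -0.1858, 0.8888, 0.3070)
v' = (1.5480, 1.2840, 2.0760)
ω' = (-1.3995, 0.8805, 1.4939)

new position p' = (-2.3700, -1.2720, 2.3400)
v + (F/m)dt = (1.5480, 1.2840, 2.0760)
gyro term ω×Iω = (0.0270, -0.0420, 0.0504)
(τ − ω×Iω)/I = (0.0250, -0.9750, -0.3040)
ω' = ω + α·dt = (-1.3995, 0.8805, 1.4939)
2q̇ = q⊗(0,ω) = (-1.5058064, 0.6481070, 0.1500000, 1.5198704)
q' = normalize(q + ½dt·q⊗(0,ω)) = (0.2852, -0.1858, 0.8888, 0.3070)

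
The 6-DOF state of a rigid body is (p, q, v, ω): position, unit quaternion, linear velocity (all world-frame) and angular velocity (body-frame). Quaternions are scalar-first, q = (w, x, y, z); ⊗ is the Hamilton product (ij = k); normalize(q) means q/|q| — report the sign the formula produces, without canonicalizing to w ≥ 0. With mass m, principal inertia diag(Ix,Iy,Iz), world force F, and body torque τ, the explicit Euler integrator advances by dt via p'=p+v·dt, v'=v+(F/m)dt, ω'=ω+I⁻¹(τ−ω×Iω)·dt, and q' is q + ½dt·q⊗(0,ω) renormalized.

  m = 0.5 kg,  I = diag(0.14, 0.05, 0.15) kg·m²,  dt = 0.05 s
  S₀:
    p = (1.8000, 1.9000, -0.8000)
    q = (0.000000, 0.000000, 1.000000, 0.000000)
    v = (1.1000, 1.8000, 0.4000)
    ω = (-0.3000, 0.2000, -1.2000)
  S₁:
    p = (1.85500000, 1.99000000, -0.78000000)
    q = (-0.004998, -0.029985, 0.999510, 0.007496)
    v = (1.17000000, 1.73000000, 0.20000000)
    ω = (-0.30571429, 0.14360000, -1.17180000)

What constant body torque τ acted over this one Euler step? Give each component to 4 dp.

Δω = ω₁−ω₀ = (-0.00571429, -0.05640000, 0.02820000)
applied torque τ = (-0.0400, -0.0600, 0.0900)

τ = (-0.0400, -0.0600, 0.0900)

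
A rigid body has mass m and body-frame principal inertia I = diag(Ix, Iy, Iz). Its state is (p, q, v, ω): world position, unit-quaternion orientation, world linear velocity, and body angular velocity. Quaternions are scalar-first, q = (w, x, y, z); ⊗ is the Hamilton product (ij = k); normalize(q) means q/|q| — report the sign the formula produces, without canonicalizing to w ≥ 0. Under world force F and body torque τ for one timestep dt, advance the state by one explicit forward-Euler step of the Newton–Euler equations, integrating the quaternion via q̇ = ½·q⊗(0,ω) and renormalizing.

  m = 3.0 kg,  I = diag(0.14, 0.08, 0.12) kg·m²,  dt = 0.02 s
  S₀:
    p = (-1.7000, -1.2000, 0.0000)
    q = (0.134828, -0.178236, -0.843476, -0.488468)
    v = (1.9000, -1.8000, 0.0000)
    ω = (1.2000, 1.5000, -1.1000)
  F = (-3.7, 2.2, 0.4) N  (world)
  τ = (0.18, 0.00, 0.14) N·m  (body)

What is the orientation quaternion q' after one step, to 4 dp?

Hamilton product q⊗(0,ω) = (0.9417824, 1.8223192, -0.5799792, 0.5965064)
q + ½dt·q⊗(0,ω), renormalized = (0.1442, -0.1600, -0.8491, -0.4824)

q' = (0.1442, -0.1600, -0.8491, -0.4824)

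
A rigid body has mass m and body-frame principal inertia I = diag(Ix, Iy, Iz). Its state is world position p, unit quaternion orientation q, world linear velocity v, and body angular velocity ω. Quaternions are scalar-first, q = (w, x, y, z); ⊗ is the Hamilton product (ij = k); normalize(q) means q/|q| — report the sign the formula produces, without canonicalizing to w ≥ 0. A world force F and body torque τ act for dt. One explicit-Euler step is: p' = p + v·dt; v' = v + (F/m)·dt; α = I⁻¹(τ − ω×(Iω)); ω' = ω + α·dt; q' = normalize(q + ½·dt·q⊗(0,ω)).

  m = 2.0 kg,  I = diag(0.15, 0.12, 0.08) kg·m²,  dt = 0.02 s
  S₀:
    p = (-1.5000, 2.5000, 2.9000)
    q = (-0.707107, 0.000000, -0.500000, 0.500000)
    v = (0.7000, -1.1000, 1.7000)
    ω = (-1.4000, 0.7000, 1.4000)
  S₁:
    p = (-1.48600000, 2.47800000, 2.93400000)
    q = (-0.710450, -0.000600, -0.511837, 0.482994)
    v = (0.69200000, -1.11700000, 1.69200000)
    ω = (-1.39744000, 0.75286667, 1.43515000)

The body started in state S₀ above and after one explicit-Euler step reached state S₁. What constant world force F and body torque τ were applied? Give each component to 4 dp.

Δv = v₁−v₀ = (-0.00800000, -0.01700000, -0.00800000)
m·(v₁−v₀)/dt = (-0.8000, -1.7000, -0.8000)
ω₁ − ω₀ = (0.00256000, 0.05286667, 0.03515000)
precession coupling = (-0.0392, -0.1372, 0.0294)
applied torque τ = (-0.0200, 0.1800, 0.1700)

F = (-0.8000, -1.7000, -0.8000)
τ = (-0.0200, 0.1800, 0.1700)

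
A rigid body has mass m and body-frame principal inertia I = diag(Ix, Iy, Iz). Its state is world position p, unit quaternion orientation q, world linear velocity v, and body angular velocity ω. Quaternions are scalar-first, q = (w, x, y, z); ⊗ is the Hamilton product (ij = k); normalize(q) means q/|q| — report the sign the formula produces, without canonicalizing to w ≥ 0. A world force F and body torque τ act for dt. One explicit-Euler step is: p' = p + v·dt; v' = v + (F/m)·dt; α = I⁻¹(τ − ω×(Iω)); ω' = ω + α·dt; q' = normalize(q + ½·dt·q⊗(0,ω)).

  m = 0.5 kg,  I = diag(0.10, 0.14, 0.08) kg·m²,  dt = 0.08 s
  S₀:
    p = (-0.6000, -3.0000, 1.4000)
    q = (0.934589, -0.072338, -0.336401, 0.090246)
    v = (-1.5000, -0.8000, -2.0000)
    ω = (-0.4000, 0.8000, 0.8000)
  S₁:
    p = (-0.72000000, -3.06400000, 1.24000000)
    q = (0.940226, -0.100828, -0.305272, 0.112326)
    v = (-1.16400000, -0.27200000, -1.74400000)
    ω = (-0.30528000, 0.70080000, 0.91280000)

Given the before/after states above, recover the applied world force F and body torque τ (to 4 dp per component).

F = (2.1000, 3.3000, 1.6000)
τ = (0.0800, -0.1800, 0.1000)

rate change Δω = (0.09472000, -0.09920000, 0.11280000)
gyro term ω₀×Iω₀ = (-0.0384, -0.0064, -0.0128)
I·α + gyro = (0.0800, -0.1800, 0.1000)
Δv = v₁−v₀ = (0.33600000, 0.52800000, 0.25600000)
m·(v₁−v₀)/dt = (2.1000, 3.3000, 1.6000)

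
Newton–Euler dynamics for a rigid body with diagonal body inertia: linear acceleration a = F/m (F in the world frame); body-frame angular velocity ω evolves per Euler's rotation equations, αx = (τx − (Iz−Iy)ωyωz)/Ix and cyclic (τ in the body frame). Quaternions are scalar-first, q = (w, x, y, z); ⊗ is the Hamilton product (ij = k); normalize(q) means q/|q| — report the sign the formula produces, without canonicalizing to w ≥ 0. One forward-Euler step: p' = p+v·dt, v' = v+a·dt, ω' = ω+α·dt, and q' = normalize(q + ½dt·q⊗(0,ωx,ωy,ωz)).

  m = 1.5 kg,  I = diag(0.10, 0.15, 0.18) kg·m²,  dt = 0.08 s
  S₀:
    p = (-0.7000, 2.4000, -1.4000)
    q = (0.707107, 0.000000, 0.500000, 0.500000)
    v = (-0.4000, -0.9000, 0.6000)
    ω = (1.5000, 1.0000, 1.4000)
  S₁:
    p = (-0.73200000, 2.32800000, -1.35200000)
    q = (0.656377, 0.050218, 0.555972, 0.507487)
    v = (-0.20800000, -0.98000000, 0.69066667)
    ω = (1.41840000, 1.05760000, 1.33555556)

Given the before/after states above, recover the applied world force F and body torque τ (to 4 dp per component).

velocity change Δv = (0.19200000, -0.08000000, 0.09066667)
m·(v₁−v₀)/dt = (3.6000, -1.5000, 1.7000)
rate change Δω = (-0.08160000, 0.05760000, -0.06444444)
I·α + gyro = (-0.0600, -0.0600, -0.0700)

F = (3.6000, -1.5000, 1.7000)
τ = (-0.0600, -0.0600, -0.0700)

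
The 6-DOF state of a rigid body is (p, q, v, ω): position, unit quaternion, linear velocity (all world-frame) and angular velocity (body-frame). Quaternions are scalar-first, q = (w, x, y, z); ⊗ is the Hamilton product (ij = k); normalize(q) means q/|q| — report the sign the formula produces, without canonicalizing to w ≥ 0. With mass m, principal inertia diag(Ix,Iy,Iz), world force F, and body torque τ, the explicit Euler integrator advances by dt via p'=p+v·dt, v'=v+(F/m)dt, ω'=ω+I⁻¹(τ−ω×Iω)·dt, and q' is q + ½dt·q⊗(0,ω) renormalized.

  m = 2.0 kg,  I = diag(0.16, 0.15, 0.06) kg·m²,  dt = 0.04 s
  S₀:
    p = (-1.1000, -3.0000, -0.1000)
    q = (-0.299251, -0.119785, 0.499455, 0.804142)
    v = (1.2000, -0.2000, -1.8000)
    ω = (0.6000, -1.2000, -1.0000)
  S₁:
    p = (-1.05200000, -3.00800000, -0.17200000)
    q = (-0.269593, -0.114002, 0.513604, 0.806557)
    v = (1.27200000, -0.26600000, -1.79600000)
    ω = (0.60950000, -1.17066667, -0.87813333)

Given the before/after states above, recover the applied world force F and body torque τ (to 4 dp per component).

F = (3.6000, -3.3000, 0.2000)
τ = (-0.0700, 0.0500, 0.1900)

rate change Δω = (0.00950000, 0.02933333, 0.12186667)
I·α + gyro = (-0.0700, 0.0500, 0.1900)
v₁ − v₀ = (0.07200000, -0.06600000, 0.00400000)
F = m·Δv/dt = (3.6000, -3.3000, 0.2000)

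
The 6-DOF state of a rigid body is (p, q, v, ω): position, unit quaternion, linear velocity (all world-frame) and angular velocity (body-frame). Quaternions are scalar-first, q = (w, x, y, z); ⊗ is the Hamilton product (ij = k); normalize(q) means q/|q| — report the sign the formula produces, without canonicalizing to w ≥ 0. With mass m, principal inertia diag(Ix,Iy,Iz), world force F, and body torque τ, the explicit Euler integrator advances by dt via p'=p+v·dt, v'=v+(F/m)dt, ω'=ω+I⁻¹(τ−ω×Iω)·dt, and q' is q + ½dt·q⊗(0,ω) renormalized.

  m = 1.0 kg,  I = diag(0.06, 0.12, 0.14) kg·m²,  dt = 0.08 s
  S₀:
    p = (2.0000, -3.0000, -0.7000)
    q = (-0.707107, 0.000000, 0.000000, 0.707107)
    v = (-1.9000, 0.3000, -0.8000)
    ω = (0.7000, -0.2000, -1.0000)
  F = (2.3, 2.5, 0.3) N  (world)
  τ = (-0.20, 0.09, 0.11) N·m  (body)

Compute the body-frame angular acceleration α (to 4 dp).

ω×(Iω) gyroscopic = (0.0040, 0.0560, -0.0084)
angular accel α = (-3.4000, 0.2833, 0.8457)

α = (-3.4000, 0.2833, 0.8457)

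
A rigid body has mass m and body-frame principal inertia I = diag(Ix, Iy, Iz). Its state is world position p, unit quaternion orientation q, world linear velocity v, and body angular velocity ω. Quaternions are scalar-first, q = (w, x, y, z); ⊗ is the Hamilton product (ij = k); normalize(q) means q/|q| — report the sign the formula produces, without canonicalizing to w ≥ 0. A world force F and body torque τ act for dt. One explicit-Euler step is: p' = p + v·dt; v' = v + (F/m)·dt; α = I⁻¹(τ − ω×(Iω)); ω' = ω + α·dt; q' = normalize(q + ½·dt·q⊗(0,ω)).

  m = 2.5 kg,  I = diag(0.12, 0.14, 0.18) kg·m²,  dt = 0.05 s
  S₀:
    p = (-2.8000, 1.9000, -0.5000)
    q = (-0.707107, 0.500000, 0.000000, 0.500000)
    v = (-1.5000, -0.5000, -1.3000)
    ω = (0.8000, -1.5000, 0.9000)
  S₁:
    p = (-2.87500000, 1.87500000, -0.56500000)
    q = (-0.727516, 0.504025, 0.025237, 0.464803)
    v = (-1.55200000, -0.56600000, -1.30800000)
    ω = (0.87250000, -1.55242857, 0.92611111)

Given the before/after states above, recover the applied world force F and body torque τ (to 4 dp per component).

F = (-2.6000, -3.3000, -0.4000)
τ = (0.1200, -0.1900, 0.0700)

velocity change Δv = (-0.05200000, -0.06600000, -0.00800000)
F = m·Δv/dt = (-2.6000, -3.3000, -0.4000)
Δω = ω₁−ω₀ = (0.07250000, -0.05242857, 0.02611111)
applied torque τ = (0.1200, -0.1900, 0.0700)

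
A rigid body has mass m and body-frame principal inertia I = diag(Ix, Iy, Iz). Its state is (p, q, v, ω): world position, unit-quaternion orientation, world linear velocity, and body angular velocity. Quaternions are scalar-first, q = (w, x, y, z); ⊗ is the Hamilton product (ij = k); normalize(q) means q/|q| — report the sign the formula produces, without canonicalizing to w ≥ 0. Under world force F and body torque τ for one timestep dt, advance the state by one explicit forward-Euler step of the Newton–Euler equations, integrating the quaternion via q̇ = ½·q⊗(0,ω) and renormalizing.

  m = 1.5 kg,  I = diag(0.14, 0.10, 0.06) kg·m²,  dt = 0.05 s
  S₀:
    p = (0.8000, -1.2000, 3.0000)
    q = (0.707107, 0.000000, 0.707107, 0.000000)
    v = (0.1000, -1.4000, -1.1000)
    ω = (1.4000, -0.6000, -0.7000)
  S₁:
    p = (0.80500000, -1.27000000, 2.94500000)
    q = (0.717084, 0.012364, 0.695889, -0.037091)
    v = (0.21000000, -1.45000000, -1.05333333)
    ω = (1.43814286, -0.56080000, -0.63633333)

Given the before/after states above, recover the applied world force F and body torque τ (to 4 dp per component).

Δω = ω₁−ω₀ = (0.03814286, 0.03920000, 0.06366667)
gyro term ω₀×Iω₀ = (-0.0168, -0.0784, 0.0336)
I·α + gyro = (0.0900, 0.0000, 0.1100)
Δv = v₁−v₀ = (0.11000000, -0.05000000, 0.04666667)
applied force F = (3.3000, -1.5000, 1.4000)

F = (3.3000, -1.5000, 1.4000)
τ = (0.0900, 0.0000, 0.1100)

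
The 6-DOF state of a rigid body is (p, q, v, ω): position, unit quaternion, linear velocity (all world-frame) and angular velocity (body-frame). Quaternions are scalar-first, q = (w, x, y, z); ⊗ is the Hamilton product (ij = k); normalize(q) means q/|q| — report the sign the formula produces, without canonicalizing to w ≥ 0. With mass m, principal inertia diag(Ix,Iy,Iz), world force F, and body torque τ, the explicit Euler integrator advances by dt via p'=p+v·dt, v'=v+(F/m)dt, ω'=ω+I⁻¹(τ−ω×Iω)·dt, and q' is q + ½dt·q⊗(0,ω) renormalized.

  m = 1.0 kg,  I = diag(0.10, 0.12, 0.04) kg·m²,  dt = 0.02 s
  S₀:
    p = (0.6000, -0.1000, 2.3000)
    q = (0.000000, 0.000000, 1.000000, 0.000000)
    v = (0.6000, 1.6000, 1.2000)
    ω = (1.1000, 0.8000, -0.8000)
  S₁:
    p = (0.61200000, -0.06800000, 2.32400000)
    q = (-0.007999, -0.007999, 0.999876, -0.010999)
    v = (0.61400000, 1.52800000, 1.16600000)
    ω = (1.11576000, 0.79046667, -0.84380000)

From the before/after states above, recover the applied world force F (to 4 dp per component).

Δv = v₁−v₀ = (0.01400000, -0.07200000, -0.03400000)
F = m·Δv/dt = (0.7000, -3.6000, -1.7000)

F = (0.7000, -3.6000, -1.7000)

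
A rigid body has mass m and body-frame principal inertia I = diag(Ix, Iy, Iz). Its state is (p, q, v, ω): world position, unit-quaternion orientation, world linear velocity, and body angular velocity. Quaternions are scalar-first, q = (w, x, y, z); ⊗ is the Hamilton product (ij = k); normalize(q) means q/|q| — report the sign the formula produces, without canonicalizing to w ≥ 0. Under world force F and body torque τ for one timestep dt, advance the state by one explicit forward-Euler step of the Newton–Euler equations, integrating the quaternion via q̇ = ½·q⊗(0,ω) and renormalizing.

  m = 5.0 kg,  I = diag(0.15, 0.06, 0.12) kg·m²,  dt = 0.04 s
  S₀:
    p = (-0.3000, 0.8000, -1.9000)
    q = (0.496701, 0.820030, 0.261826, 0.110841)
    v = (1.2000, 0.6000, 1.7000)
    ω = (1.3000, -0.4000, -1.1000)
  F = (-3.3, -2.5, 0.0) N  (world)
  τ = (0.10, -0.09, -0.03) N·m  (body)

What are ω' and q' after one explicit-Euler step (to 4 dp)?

α = I⁻¹(τ − ω×Iω) = (0.4907, -0.7850, -0.6400)
ω + α·dt = (1.3196, -0.4314, -1.1256)
Hamilton product q⊗(0,ω) = (-0.8393835, 0.4020391, 0.8474459, -1.2147569)
updated quaternion q' = (0.4796, 0.8276, 0.2786, 0.0865)

ω' = (1.3196, -0.4314, -1.1256)
q' = (0.4796, 0.8276, 0.2786, 0.0865)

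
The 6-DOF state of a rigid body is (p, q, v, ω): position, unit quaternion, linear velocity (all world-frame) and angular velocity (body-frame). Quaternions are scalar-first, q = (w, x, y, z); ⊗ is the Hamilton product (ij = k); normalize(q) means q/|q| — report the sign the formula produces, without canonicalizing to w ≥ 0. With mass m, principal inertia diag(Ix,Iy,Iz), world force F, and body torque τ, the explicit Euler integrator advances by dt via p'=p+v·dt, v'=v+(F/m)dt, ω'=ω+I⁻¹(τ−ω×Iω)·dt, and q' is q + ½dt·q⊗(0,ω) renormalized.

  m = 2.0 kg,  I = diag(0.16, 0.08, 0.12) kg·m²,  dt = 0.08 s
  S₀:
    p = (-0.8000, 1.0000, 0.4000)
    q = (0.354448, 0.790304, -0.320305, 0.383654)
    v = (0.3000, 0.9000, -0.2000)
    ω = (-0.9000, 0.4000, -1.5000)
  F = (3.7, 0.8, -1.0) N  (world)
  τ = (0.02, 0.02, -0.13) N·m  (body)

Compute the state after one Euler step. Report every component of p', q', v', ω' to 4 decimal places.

p + v·dt = (-0.7760, 1.0720, 0.3840)
v' = v + a·dt = (0.4480, 0.9320, -0.2400)
(τ − ω×Iω)/I = (0.2750, -0.4250, -1.3233)
new body rate ω' = (-0.8780, 0.3660, -1.6059)
2q̇ = q⊗(0,ω) = (1.4148766, 0.0079927, 0.9819466, -0.5038249)
q + ½dt·q⊗(0,ω), renormalized = (0.4100, 0.7886, -0.2803, 0.3626)

p' = (-0.7760, 1.0720, 0.3840)
q' = (0.4100, 0.7886, -0.2803, 0.3626)
v' = (0.4480, 0.9320, -0.2400)
ω' = (-0.8780, 0.3660, -1.6059)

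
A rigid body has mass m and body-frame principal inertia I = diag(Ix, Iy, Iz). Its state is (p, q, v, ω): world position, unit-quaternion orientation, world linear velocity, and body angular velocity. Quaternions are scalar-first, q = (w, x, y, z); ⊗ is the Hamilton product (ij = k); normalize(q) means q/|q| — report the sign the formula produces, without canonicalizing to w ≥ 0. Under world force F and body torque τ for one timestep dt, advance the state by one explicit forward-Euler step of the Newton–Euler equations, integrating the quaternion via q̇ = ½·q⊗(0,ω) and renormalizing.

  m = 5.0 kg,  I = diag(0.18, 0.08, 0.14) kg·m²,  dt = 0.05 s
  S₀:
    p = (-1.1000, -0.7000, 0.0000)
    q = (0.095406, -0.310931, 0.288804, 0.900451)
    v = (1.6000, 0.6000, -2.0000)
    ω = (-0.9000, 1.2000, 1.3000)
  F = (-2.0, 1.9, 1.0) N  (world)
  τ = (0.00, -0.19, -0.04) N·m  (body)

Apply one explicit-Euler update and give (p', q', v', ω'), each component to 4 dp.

p' = (-1.0200, -0.6700, -0.1000)
q' = (0.0504, -0.3303, 0.2812, 0.8996)
v' = (1.5800, 0.6190, -1.9900)
ω' = (-0.9260, 1.1105, 1.2471)

(τ − ω×Iω)/I = (-0.5200, -1.7900, -1.0571)
ω + α·dt = (-0.9260, 1.1105, 1.2471)
2q̇ = q⊗(0,ω) = (-1.7969890, -0.7909614, -0.2917084, 0.0108342)
q' = normalize(q + ½dt·q⊗(0,ω)) = (0.0504, -0.3303, 0.2812, 0.8996)
a = (-0.4000, 0.3800, 0.2000)
p' = p + v·dt = (-1.0200, -0.6700, -0.1000)
v' = v + a·dt = (1.5800, 0.6190, -1.9900)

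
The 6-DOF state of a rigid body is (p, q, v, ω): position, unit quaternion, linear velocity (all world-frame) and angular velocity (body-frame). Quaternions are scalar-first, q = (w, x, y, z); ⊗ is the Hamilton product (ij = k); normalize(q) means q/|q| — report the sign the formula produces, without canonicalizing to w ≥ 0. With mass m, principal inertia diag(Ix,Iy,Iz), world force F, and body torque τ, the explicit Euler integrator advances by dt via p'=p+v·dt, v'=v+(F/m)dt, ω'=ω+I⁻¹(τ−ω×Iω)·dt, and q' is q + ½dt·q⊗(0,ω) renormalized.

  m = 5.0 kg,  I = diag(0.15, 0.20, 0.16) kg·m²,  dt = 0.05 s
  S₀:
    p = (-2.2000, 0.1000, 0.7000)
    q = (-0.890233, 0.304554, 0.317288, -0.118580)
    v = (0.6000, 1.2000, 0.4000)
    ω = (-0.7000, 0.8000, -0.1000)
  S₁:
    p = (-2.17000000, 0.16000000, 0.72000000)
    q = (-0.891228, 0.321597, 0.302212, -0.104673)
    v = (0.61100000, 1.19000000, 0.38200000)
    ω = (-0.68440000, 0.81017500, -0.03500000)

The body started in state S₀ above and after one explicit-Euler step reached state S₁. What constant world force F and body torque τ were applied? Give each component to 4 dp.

Δv = v₁−v₀ = (0.01100000, -0.01000000, -0.01800000)
F = m·Δv/dt = (1.1000, -1.0000, -1.8000)
rate change Δω = (0.01560000, 0.01017500, 0.06500000)
gyro term ω₀×Iω₀ = (0.0032, -0.0007, -0.0280)
τ = I·(Δω/dt) + ω₀×(Iω₀) = (0.0500, 0.0400, 0.1800)

F = (1.1000, -1.0000, -1.8000)
τ = (0.0500, 0.0400, 0.1800)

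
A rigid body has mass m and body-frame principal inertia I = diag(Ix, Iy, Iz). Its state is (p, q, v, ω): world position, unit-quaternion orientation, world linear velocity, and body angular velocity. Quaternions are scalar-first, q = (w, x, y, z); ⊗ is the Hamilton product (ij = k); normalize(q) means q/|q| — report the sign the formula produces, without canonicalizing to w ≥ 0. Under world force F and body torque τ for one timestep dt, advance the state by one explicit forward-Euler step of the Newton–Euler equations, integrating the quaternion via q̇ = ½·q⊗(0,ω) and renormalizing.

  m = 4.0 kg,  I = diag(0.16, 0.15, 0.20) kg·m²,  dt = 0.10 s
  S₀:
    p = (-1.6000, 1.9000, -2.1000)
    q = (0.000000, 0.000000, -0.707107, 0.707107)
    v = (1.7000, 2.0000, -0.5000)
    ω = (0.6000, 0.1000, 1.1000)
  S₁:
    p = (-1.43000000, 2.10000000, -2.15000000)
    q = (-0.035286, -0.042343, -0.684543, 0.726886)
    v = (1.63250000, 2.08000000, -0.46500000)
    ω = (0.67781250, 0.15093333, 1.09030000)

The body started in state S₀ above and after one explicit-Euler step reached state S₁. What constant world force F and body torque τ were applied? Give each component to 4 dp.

F = (-2.7000, 3.2000, 1.4000)
τ = (0.1300, 0.0500, -0.0200)

Δv = v₁−v₀ = (-0.06750000, 0.08000000, 0.03500000)
F = m·Δv/dt = (-2.7000, 3.2000, 1.4000)
rate change Δω = (0.07781250, 0.05093333, -0.00970000)
I·α + gyro = (0.1300, 0.0500, -0.0200)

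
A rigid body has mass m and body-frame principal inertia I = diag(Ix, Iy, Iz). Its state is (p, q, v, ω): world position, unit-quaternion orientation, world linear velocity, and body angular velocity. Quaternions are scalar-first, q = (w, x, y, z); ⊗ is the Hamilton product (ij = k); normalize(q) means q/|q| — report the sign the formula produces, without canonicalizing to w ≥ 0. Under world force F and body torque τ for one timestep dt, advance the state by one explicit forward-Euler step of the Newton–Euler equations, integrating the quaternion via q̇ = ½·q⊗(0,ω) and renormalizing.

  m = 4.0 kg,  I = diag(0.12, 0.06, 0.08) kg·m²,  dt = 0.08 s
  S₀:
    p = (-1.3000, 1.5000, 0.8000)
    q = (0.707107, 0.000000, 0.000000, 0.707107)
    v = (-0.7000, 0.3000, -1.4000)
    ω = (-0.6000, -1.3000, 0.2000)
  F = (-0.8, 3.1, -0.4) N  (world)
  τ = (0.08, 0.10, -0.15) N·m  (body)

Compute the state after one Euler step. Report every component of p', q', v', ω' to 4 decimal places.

(τ − ω×Iω)/I = (0.7100, 1.7467, -1.2900)
ω' = ω + α·dt = (-0.5432, -1.1603, 0.0968)
q⊗(0,ω) = (-0.1414214, 0.4949749, -1.3435033, 0.1414214)
q' = normalize(q + ½dt·q⊗(0,ω)) = (0.7003, 0.0198, -0.0537, 0.7116)
a = F/m = (-0.2000, 0.7750, -0.1000)
p' = p + v·dt = (-1.3560, 1.5240, 0.6880)
v' = v + a·dt = (-0.7160, 0.3620, -1.4080)

p' = (-1.3560, 1.5240, 0.6880)
q' = (0.7003, 0.0198, -0.0537, 0.7116)
v' = (-0.7160, 0.3620, -1.4080)
ω' = (-0.5432, -1.1603, 0.0968)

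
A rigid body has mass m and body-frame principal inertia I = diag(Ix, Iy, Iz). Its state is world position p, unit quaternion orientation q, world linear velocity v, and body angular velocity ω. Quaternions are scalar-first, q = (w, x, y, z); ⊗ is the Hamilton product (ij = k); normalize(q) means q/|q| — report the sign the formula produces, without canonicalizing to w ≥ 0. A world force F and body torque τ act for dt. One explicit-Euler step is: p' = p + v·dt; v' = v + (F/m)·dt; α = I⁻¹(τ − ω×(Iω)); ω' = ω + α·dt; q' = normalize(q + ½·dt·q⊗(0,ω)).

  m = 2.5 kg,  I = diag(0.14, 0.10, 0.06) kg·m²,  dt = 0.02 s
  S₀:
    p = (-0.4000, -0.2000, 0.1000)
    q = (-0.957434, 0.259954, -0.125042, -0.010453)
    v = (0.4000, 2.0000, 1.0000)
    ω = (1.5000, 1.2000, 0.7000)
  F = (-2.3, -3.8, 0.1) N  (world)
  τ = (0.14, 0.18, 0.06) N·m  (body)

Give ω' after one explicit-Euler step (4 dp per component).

ω' = (1.5248, 1.2192, 0.7440)

gyro term ω×Iω = (-0.0336, 0.0840, -0.0720)
α = I⁻¹(τ − ω×Iω) = (1.2400, 0.9600, 2.2000)
new body rate ω' = (1.5248, 1.2192, 0.7440)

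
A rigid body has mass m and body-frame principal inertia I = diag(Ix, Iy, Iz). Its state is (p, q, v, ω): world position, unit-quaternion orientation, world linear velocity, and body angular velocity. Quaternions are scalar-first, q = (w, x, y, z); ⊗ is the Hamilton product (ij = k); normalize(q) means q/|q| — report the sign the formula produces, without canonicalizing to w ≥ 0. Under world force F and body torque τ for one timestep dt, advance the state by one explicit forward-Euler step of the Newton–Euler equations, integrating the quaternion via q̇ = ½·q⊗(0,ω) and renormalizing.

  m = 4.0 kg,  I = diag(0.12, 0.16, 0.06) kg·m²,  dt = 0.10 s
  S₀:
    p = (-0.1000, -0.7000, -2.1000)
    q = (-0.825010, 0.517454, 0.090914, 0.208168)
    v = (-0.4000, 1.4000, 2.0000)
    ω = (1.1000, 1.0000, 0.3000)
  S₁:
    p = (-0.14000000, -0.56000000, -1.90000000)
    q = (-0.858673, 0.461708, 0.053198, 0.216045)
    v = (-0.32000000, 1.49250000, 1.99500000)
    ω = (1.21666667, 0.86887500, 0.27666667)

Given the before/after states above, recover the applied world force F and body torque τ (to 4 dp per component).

F = (3.2000, 3.7000, -0.2000)
τ = (0.1100, -0.1900, 0.0300)

velocity change Δv = (0.08000000, 0.09250000, -0.00500000)
applied force F = (3.2000, 3.7000, -0.2000)
ω₁ − ω₀ = (0.11666667, -0.13112500, -0.02333333)
gyro term ω₀×Iω₀ = (-0.0300, 0.0198, 0.0440)
applied torque τ = (0.1100, -0.1900, 0.0300)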